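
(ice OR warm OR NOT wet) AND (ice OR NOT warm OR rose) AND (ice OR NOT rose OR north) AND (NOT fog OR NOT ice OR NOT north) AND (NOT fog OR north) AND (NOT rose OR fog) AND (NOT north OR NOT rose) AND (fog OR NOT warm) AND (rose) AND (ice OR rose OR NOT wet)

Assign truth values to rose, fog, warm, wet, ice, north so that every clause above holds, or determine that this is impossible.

(rose) alone gives rose = true.
(fog) alone gives fog = true.
(north) alone gives north = true.
Now (NOT north) is unsatisfied and unit — conflict.

UNSATISFIABLE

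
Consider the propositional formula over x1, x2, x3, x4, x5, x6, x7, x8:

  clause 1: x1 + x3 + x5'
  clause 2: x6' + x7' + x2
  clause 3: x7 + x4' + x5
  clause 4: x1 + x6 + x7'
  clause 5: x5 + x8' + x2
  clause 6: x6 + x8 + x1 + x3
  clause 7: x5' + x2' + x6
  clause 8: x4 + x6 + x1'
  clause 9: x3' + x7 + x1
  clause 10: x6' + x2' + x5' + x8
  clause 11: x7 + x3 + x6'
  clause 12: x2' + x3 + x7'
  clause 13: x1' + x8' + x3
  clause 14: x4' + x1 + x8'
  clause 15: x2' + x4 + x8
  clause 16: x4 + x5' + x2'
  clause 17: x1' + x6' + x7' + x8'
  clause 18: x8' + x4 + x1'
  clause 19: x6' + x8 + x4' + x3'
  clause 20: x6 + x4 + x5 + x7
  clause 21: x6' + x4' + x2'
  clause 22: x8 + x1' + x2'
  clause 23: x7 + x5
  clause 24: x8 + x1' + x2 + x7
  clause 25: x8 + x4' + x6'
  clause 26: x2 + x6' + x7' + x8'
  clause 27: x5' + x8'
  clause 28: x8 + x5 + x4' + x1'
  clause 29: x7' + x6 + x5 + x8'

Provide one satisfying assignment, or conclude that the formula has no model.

Suppose x7 = 1.
Suppose x6 = 0.
(x1) alone gives x1 = 1.
(x4) alone gives x4 = 1.
Suppose x5 = 1.
(x2') alone gives x2 = 0.
(x8') alone gives x8 = 0.
No clause remains; x3 is free.

x1: 1, x2: 0, x3: 1, x4: 1, x5: 1, x6: 0, x7: 1, x8: 0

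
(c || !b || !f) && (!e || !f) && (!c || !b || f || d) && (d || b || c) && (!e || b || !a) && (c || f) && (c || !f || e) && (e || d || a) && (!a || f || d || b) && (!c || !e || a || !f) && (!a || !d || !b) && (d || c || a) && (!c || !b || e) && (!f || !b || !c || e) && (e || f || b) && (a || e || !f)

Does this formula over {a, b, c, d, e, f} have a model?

Yes

Suppose e = true.
The clause (!f) is unit, so f = false.
The clause (c) is unit, so c = true.
Suppose b = false.
The clause (!a) is unit, so a = false.
Every clause is now satisfied; d is unconstrained.
A satisfying assignment: a=false, b=false, c=true, d=true, e=true, f=false.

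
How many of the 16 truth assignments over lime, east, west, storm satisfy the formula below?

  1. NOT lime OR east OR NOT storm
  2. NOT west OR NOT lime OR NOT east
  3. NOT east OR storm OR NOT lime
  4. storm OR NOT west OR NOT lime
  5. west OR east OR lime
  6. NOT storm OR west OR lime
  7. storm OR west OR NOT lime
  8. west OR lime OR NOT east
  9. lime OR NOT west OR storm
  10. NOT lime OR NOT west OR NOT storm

3

There are 2^4 = 16 truth assignments over (lime, east, west, storm).
Check each against the 10 clauses (columns in the order lime, east, west, storm):
  F F F F  ✗ fails (west OR east OR lime)
  F F F T  ✗ fails (west OR east OR lime)
  F F T F  ✗ fails (lime OR NOT west OR storm)
  F F T T  ✓ satisfies all
  F T F F  ✗ fails (west OR lime OR NOT east)
  F T F T  ✗ fails (NOT storm OR west OR lime)
  F T T F  ✗ fails (lime OR NOT west OR storm)
  F T T T  ✓ satisfies all
  T F F F  ✗ fails (storm OR west OR NOT lime)
  T F F T  ✗ fails (NOT lime OR east OR NOT storm)
  T F T F  ✗ fails (storm OR NOT west OR NOT lime)
  T F T T  ✗ fails (NOT lime OR east OR NOT storm)
  T T F F  ✗ fails (NOT east OR storm OR NOT lime)
  T T F T  ✓ satisfies all
  T T T F  ✗ fails (NOT west OR NOT lime OR NOT east)
  T T T T  ✗ fails (NOT west OR NOT lime OR NOT east)
3 of the 16 rows are models.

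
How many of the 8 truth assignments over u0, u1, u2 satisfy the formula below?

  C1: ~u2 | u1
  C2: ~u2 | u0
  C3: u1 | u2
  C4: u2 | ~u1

There are 2^3 = 8 truth assignments over (u0, u1, u2).
Check each against the 4 clauses (columns in the order u0, u1, u2):
  F F F  ✗ fails (u1 | u2)
  F F T  ✗ fails (~u2 | u1)
  F T F  ✗ fails (u2 | ~u1)
  F T T  ✗ fails (~u2 | u0)
  T F F  ✗ fails (u1 | u2)
  T F T  ✗ fails (~u2 | u1)
  T T F  ✗ fails (u2 | ~u1)
  T T T  ✓ satisfies all
1 of the 8 rows is a model.

1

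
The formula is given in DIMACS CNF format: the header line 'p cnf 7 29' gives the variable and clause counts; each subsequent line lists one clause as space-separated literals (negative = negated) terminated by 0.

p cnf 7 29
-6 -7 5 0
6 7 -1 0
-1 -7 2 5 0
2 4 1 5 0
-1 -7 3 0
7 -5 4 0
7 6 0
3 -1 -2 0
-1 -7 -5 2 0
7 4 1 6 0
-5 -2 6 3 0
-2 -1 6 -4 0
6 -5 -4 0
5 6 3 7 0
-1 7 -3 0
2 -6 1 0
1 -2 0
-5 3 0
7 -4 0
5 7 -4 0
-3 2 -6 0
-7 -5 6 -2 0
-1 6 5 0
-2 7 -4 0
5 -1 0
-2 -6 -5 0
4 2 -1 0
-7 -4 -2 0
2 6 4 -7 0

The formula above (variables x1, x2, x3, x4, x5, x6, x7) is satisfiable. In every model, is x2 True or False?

False

Suppose x2 = True.
(x1) alone gives x1 = True.
(x3) alone gives x3 = True.
(x7) alone gives x7 = True.
(x5) alone gives x5 = True.
(x6) alone gives x6 = True.
But (¬x6) is also a unit clause — contradiction.
So every satisfying assignment has x2 = False.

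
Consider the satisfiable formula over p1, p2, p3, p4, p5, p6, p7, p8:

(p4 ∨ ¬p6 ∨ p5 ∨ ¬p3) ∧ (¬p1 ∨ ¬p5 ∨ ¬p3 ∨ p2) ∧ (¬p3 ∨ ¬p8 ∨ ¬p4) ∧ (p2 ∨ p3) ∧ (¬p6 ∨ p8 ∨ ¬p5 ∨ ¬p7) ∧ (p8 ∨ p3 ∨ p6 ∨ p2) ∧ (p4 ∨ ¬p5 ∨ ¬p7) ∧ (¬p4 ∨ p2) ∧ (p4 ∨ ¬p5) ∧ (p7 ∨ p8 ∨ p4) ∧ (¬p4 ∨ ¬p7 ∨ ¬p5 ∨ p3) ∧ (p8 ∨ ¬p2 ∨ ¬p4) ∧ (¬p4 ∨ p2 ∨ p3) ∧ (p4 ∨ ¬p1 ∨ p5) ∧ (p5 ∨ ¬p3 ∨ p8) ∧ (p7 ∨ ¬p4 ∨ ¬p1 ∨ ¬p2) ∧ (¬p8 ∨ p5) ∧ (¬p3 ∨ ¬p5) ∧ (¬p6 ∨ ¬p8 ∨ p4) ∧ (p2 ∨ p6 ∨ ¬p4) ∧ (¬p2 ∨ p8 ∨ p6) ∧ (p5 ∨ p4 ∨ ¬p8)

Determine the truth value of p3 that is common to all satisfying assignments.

Suppose p3 = True.
(¬p5) alone gives p5 = False.
(p8) alone gives p8 = True.
Now (¬p8) is unsatisfied and unit — conflict.
So every satisfying assignment has p3 = False.

False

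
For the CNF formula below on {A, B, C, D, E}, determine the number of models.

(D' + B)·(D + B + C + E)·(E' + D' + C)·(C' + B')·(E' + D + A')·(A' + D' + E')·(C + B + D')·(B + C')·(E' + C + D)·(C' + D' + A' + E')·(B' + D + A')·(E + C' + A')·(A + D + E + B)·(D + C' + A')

There are 2^5 = 32 truth assignments over (A, B, C, D, E).
Split on E. With E = 1, the clauses containing E are satisfied and E' drops from the rest; 0 of the 2^4 = 16 assignments to the other variables satisfy what remains.
With E = 0, by the same count on the reduced clause set, 3 assignments work.
(One model: A=F, B=T, C=F, D=F, E=F.)
Total: 0 + 3 = 3.

3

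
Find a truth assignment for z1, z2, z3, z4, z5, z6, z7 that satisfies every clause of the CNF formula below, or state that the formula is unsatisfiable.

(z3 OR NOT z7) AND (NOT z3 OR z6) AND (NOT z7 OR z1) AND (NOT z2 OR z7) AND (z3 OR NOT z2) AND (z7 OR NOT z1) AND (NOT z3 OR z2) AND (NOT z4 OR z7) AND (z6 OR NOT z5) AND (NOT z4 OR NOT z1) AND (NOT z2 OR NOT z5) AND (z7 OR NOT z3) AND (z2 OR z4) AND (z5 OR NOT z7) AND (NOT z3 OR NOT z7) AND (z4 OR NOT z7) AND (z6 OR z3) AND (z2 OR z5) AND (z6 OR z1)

UNSATISFIABLE

Try z3 = true.
Unit clause (z6) forces z6 = true.
Unit clause (z2) forces z2 = true.
Unit clause (z7) forces z7 = true.
But (NOT z7) is also a unit clause — contradiction.
So z3 must be the other value — set z3 = false.
Unit clause (NOT z7) forces z7 = false.
Unit clause (NOT z2) forces z2 = false.
Unit clause (NOT z1) forces z1 = false.
Unit clause (NOT z4) forces z4 = false.
But (z4) is also a unit clause — contradiction.
Both values of z3 lead to a conflict.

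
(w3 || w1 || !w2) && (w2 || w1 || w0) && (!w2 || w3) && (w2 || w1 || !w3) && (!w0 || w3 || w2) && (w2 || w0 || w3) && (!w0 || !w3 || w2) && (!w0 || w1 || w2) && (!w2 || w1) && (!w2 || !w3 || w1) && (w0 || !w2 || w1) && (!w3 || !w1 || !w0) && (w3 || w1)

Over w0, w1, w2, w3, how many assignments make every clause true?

There are 2^4 = 16 truth assignments over (w0, w1, w2, w3).
Split on w1. With w1 = true, the clauses containing w1 are satisfied and !w1 drops from the rest; 2 of the 2^3 = 8 assignments to the other variables satisfy what remains.
With w1 = false, by the same count on the reduced clause set, 0 assignments work.
Total: 2 + 0 = 2.

2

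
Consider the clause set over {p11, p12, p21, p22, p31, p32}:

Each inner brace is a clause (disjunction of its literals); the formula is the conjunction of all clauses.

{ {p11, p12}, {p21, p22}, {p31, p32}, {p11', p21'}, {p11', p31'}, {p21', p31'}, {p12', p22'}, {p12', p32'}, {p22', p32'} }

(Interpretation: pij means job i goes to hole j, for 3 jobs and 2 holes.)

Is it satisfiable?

Unsatisfiable

Try p11 = 1.
From the singleton clause (p21'), p21 = 0.
From the singleton clause (p22), p22 = 1.
From the singleton clause (p31'), p31 = 0.
From the singleton clause (p32), p32 = 1.
Now (p32') is unsatisfied and unit — conflict.
Backtrack on p11: now try p11 = 0.
From the singleton clause (p12), p12 = 1.
From the singleton clause (p22'), p22 = 0.
From the singleton clause (p21), p21 = 1.
From the singleton clause (p31'), p31 = 0.
From the singleton clause (p32), p32 = 1.
Now (p32') is unsatisfied and unit — conflict.
Neither p11 = 1 nor p11 = 0 works.
No assignment satisfies every clause.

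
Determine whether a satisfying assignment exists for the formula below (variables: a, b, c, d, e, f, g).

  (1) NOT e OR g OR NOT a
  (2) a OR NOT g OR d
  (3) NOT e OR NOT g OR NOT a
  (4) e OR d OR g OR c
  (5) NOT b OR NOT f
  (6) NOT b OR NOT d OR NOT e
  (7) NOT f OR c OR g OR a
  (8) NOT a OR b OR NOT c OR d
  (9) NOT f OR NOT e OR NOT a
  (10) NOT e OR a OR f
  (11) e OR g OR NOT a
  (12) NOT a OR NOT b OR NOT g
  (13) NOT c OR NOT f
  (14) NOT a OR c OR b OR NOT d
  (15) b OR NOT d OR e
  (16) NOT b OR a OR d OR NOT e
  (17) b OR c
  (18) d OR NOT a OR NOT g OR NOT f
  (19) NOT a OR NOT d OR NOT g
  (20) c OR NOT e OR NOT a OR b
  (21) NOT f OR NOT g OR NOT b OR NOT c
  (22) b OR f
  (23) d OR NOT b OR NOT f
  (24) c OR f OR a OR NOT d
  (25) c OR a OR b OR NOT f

Suppose b = true.
The clause (NOT f) is unit, so f = false.
Suppose d = true.
The clause (NOT e) is unit, so e = false.
Suppose g = true.
The clause (NOT a) is unit, so a = false.
The clause (c) is unit, so c = true.
All clauses are satisfied.
A satisfying assignment: a=false, b=true, c=true, d=true, e=false, f=false, g=true.

Yes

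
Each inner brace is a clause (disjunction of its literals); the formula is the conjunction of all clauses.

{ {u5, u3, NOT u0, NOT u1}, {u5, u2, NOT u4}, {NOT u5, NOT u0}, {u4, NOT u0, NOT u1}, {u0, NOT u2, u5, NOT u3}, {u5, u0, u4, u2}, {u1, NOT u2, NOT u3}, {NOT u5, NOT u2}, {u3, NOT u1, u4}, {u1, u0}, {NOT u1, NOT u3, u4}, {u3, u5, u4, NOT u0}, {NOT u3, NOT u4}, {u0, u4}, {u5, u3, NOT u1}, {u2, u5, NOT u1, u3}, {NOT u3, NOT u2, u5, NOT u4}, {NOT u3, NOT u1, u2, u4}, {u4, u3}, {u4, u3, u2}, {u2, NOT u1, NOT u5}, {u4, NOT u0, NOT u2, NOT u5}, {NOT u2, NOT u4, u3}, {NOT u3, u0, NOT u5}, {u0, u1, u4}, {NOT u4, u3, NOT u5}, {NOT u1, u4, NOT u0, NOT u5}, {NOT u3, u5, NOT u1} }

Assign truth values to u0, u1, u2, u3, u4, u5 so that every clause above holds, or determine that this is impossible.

u0: true,  u1: false,  u2: false,  u3: true,  u4: false,  u5: false

Branch on u5: set u5 = false.
Branch on u2: set u2 = false.
From the singleton clause (NOT u4), u4 = false.
From the singleton clause (u0), u0 = true.
From the singleton clause (NOT u1), u1 = false.
From the singleton clause (u3), u3 = true.
Every clause now holds.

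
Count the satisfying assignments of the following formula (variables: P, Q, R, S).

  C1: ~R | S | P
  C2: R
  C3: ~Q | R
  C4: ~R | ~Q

There are 2^4 = 16 truth assignments over (P, Q, R, S).
Split on R. With R = 1, the clauses containing R are satisfied and ~R drops from the rest; 3 of the 2^3 = 8 assignments to the other variables satisfy what remains.
With R = 0, by the same count on the reduced clause set, 0 assignments work.
(One model: P=F, Q=F, R=T, S=T.)
Total: 3 + 0 = 3.

3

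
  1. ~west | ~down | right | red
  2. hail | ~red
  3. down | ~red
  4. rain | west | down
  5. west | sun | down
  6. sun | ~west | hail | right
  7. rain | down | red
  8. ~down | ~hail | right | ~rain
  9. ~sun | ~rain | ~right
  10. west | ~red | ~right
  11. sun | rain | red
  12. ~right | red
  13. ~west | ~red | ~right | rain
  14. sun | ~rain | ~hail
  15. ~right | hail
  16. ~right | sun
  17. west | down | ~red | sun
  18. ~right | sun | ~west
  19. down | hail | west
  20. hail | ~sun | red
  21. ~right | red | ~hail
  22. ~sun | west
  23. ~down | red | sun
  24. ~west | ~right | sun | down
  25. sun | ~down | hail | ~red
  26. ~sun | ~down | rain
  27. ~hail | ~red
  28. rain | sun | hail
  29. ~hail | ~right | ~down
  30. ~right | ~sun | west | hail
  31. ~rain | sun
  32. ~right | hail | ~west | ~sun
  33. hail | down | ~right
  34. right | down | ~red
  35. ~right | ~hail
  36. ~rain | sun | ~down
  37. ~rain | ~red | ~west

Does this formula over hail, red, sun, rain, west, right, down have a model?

Yes

Branch on hail: set hail = 1.
The clause (~red) is unit, so red = 0.
The clause (~right) is unit, so right = 0.
Branch on west: set west = 1.
The clause (~down) is unit, so down = 0.
The clause (rain) is unit, so rain = 1.
The clause (sun) is unit, so sun = 1.
All clauses are satisfied.
A satisfying assignment: hail=1,  red=0,  sun=1,  rain=1,  west=1,  right=0,  down=0.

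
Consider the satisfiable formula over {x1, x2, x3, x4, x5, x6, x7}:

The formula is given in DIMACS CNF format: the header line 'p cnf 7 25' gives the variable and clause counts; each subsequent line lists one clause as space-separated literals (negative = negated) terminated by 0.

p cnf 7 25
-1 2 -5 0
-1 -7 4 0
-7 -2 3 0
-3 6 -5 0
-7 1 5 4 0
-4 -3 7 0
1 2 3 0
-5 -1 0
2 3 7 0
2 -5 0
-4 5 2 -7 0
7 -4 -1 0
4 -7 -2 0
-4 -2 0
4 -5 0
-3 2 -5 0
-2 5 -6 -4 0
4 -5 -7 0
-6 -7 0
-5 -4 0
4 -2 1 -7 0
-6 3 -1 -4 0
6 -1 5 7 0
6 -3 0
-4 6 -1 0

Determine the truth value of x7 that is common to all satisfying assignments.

Suppose x7 = True.
The clause (¬x6) is unit, so x6 = False.
The clause (¬x3) is unit, so x3 = False.
The clause (¬x2) is unit, so x2 = False.
The clause (x1) is unit, so x1 = True.
The clause (¬x5) is unit, so x5 = False.
The clause (x4) is unit, so x4 = True.
Now (¬x4) is unsatisfied and unit — conflict.
So every satisfying assignment has x7 = False.

False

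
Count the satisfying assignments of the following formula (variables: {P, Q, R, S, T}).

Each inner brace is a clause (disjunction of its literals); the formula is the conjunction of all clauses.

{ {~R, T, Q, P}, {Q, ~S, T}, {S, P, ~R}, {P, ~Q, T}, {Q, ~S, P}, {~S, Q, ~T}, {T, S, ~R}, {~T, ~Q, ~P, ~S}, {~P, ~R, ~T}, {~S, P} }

9

There are 2^5 = 32 truth assignments over (P, Q, R, S, T).
Split on R. With R = 1, the clauses containing R are satisfied and ~R drops from the rest; 1 of the 2^4 = 16 assignments to the other variables satisfy what remains.
With R = 0, by the same count on the reduced clause set, 8 assignments work.
(One model: P=F, Q=F, R=F, S=F, T=F.)
Total: 1 + 8 = 9.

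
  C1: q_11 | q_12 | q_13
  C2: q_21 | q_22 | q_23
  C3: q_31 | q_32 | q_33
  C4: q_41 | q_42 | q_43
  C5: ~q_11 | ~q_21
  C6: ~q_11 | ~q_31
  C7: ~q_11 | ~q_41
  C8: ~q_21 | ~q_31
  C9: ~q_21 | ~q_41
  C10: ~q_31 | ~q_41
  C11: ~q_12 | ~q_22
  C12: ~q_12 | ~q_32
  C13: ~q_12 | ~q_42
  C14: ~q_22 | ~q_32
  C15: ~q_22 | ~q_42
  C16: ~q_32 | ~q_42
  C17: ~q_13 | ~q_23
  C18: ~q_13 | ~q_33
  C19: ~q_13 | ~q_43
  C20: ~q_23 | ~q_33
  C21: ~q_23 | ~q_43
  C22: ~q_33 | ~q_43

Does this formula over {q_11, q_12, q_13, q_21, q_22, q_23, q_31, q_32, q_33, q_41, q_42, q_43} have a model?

No, unsatisfiable

Case q_11 = 0:
Case q_12 = 1:
(~q_22) alone gives q_22 = 0.
(~q_32) alone gives q_32 = 0.
(~q_42) alone gives q_42 = 0.
Case q_21 = 1:
(~q_31) alone gives q_31 = 0.
(q_33) alone gives q_33 = 1.
(~q_41) alone gives q_41 = 0.
(q_43) alone gives q_43 = 1.
But (~q_43) is also a unit clause — contradiction.
So q_21 must be the other value — set q_21 = 0.
(q_23) alone gives q_23 = 1.
(~q_13) alone gives q_13 = 0.
(~q_33) alone gives q_33 = 0.
(q_31) alone gives q_31 = 1.
(~q_41) alone gives q_41 = 0.
(q_43) alone gives q_43 = 1.
But (~q_43) is also a unit clause — contradiction.
Both values of q_21 lead to a conflict.
So q_12 must be the other value — set q_12 = 0.
(q_13) alone gives q_13 = 1.
(~q_23) alone gives q_23 = 0.
(~q_33) alone gives q_33 = 0.
(~q_43) alone gives q_43 = 0.
Case q_21 = 1:
(~q_31) alone gives q_31 = 0.
(q_32) alone gives q_32 = 1.
(~q_41) alone gives q_41 = 0.
(q_42) alone gives q_42 = 1.
But (~q_42) is also a unit clause — contradiction.
So q_21 must be the other value — set q_21 = 0.
(q_22) alone gives q_22 = 1.
(~q_32) alone gives q_32 = 0.
(q_31) alone gives q_31 = 1.
(~q_41) alone gives q_41 = 0.
(q_42) alone gives q_42 = 1.
But (~q_42) is also a unit clause — contradiction.
Both values of q_21 lead to a conflict.
Both values of q_12 lead to a conflict.
So q_11 must be the other value — set q_11 = 1.
(~q_21) alone gives q_21 = 0.
(~q_31) alone gives q_31 = 0.
(~q_41) alone gives q_41 = 0.
Case q_22 = 1:
(~q_12) alone gives q_12 = 0.
(~q_32) alone gives q_32 = 0.
(q_33) alone gives q_33 = 1.
(~q_42) alone gives q_42 = 0.
(q_43) alone gives q_43 = 1.
But (~q_43) is also a unit clause — contradiction.
So q_22 must be the other value — set q_22 = 0.
(q_23) alone gives q_23 = 1.
(~q_13) alone gives q_13 = 0.
(~q_33) alone gives q_33 = 0.
(q_32) alone gives q_32 = 1.
(~q_12) alone gives q_12 = 0.
(~q_42) alone gives q_42 = 0.
(q_43) alone gives q_43 = 1.
But (~q_43) is also a unit clause — contradiction.
Both values of q_22 lead to a conflict.
Both values of q_11 lead to a conflict.
No assignment satisfies every clause.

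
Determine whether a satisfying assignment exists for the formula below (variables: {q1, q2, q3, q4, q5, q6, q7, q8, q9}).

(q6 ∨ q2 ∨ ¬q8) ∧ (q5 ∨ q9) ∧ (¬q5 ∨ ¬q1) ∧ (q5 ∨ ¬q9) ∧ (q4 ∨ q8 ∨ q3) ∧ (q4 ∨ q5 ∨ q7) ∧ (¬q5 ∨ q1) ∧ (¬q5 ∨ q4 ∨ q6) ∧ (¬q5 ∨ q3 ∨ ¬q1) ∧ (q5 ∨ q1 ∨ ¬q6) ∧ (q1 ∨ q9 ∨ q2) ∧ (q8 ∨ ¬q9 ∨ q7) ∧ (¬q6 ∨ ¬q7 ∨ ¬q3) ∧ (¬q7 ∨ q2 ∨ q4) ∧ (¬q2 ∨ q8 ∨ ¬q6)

Try q5 = True.
From the singleton clause (¬q1), q1 = False.
That conflicts with the unit clause (q1).
Undo q5 and try q5 = False.
From the singleton clause (q9), q9 = True.
That conflicts with the unit clause (¬q9).
Both values of q5 lead to a conflict.
No assignment satisfies every clause.

No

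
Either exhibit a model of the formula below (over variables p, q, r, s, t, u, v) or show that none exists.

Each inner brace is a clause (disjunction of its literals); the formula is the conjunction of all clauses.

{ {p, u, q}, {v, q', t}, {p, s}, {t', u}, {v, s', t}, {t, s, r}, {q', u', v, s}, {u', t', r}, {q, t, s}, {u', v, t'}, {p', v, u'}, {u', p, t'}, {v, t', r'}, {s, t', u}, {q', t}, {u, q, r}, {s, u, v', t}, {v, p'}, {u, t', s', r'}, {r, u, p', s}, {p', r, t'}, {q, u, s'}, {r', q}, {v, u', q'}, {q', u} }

p: 1; q: 0; r: 0; s: 1; t: 0; u: 1; v: 1

Try p = 1.
The clause (v) is unit, so v = 1.
Try t = 0.
The clause (q') is unit, so q = 0.
The clause (s) is unit, so s = 1.
The clause (u) is unit, so u = 1.
The clause (r') is unit, so r = 0.
All clauses are satisfied.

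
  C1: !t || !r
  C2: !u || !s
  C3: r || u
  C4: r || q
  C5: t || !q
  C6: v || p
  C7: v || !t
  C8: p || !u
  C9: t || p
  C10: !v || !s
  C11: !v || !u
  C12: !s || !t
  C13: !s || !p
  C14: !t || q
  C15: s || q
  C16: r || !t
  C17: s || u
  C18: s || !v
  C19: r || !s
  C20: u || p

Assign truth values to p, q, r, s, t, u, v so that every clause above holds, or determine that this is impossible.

UNSATISFIABLE

Case t = false:
Unit clause (!q) forces q = false.
Unit clause (r) forces r = true.
Unit clause (p) forces p = true.
Unit clause (!s) forces s = false.
But (s) is also a unit clause — contradiction.
Backtrack on t: now try t = true.
Unit clause (!r) forces r = false.
But (r) is also a unit clause — contradiction.
Either choice for t ends in contradiction.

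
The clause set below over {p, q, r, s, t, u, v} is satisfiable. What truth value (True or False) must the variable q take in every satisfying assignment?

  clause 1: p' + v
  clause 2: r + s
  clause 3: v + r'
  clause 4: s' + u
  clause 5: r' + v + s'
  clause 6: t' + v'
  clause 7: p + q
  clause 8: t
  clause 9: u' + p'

True

Suppose q = 0.
The clause (p) is unit, so p = 1.
The clause (v) is unit, so v = 1.
The clause (t') is unit, so t = 0.
That conflicts with the unit clause (t).
So every satisfying assignment has q = True.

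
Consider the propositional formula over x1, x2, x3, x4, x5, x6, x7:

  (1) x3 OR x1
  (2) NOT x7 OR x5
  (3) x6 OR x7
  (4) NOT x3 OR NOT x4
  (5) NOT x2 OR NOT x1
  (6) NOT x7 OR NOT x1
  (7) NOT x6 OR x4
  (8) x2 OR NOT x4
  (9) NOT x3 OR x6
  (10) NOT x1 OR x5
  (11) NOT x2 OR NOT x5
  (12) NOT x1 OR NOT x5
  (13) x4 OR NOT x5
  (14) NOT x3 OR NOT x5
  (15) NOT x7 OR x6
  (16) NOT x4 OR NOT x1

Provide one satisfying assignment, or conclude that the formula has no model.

Branch on x3: set x3 = true.
The clause (NOT x4) is unit, so x4 = false.
The clause (NOT x6) is unit, so x6 = false.
That conflicts with the unit clause (x6).
Backtrack on x3: now try x3 = false.
The clause (x1) is unit, so x1 = true.
The clause (NOT x2) is unit, so x2 = false.
The clause (NOT x7) is unit, so x7 = false.
The clause (x6) is unit, so x6 = true.
The clause (x4) is unit, so x4 = true.
That conflicts with the unit clause (NOT x4).
Neither x3 = true nor x3 = false works.

UNSATISFIABLE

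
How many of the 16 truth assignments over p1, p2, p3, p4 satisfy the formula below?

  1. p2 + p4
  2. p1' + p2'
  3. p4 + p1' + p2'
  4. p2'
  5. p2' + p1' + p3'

There are 2^4 = 16 truth assignments over (p1, p2, p3, p4).
Check each against the 5 clauses (columns in the order p1, p2, p3, p4):
  F F F F  ✗ fails (p2 + p4)
  F F F T  ✓ satisfies all
  F F T F  ✗ fails (p2 + p4)
  F F T T  ✓ satisfies all
  F T F F  ✗ fails (p2')
  F T F T  ✗ fails (p2')
  F T T F  ✗ fails (p2')
  F T T T  ✗ fails (p2')
  T F F F  ✗ fails (p2 + p4)
  T F F T  ✓ satisfies all
  T F T F  ✗ fails (p2 + p4)
  T F T T  ✓ satisfies all
  T T F F  ✗ fails (p1' + p2')
  T T F T  ✗ fails (p1' + p2')
  T T T F  ✗ fails (p1' + p2')
  T T T T  ✗ fails (p1' + p2')
4 of the 16 rows are models.

4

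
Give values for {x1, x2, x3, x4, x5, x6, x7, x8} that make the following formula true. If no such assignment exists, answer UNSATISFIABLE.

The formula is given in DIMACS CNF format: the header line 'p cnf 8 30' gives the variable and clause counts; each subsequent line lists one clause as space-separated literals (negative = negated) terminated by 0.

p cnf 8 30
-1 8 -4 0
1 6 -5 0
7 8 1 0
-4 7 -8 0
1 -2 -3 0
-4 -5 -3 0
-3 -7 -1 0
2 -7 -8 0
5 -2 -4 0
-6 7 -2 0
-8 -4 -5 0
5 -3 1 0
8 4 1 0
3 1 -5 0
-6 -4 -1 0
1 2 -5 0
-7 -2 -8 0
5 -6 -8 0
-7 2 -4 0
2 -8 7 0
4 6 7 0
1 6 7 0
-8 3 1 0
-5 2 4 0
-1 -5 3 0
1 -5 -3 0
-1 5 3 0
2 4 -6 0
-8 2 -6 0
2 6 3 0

UNSATISFIABLE

Try x1 = False.
Try x6 = True.
Try x7 = True.
Try x2 = False.
The clause (¬x8) is unit, so x8 = False.
The clause (x4) is unit, so x4 = True.
Now (¬x4) is unsatisfied and unit — conflict.
Backtrack on x2: now try x2 = True.
The clause (¬x3) is unit, so x3 = False.
The clause (¬x5) is unit, so x5 = False.
The clause (¬x4) is unit, so x4 = False.
The clause (x8) is unit, so x8 = True.
Now (¬x8) is unsatisfied and unit — conflict.
Both values of x2 lead to a conflict.
Backtrack on x7: now try x7 = False.
The clause (x8) is unit, so x8 = True.
The clause (¬x4) is unit, so x4 = False.
The clause (¬x2) is unit, so x2 = False.
Now (x2) is unsatisfied and unit — conflict.
Both values of x7 lead to a conflict.
Backtrack on x6: now try x6 = False.
The clause (¬x5) is unit, so x5 = False.
The clause (¬x3) is unit, so x3 = False.
The clause (x7) is unit, so x7 = True.
The clause (¬x8) is unit, so x8 = False.
The clause (x4) is unit, so x4 = True.
The clause (¬x2) is unit, so x2 = False.
Now (x2) is unsatisfied and unit — conflict.
Both values of x6 lead to a conflict.
Backtrack on x1: now try x1 = True.
Try x8 = True.
Try x4 = False.
Try x3 = False.
The clause (¬x5) is unit, so x5 = False.
Now (x5) is unsatisfied and unit — conflict.
Backtrack on x3: now try x3 = True.
The clause (¬x7) is unit, so x7 = False.
The clause (x2) is unit, so x2 = True.
The clause (¬x6) is unit, so x6 = False.
Now (x6) is unsatisfied and unit — conflict.
Both values of x3 lead to a conflict.
Backtrack on x4: now try x4 = True.
The clause (x7) is unit, so x7 = True.
The clause (¬x3) is unit, so x3 = False.
The clause (x2) is unit, so x2 = True.
Now (¬x2) is unsatisfied and unit — conflict.
Both values of x4 lead to a conflict.
Backtrack on x8: now try x8 = False.
The clause (¬x4) is unit, so x4 = False.
Try x3 = False.
The clause (¬x5) is unit, so x5 = False.
Now (x5) is unsatisfied and unit — conflict.
Backtrack on x3: now try x3 = True.
The clause (¬x7) is unit, so x7 = False.
The clause (x6) is unit, so x6 = True.
The clause (¬x2) is unit, so x2 = False.
Now (x2) is unsatisfied and unit — conflict.
Both values of x3 lead to a conflict.
Both values of x8 lead to a conflict.
Both values of x1 lead to a conflict.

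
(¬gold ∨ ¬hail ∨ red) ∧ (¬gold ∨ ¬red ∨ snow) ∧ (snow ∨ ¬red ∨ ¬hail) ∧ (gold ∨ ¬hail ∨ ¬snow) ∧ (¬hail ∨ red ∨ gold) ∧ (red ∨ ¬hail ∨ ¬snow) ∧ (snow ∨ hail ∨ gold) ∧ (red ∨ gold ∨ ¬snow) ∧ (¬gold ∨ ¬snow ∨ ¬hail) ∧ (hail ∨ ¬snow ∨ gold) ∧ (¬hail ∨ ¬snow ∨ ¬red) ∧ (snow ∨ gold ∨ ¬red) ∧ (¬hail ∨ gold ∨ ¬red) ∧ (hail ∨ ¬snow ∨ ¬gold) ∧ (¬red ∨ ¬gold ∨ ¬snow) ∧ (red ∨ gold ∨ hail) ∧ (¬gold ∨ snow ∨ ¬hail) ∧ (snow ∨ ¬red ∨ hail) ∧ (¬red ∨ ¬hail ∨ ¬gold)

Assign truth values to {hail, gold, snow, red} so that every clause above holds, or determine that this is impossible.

Try gold = True.
Try hail = False.
The clause (¬snow) is unit, so snow = False.
The clause (¬red) is unit, so red = False.
Every clause now holds.

hail: False,  gold: True,  snow: False,  red: False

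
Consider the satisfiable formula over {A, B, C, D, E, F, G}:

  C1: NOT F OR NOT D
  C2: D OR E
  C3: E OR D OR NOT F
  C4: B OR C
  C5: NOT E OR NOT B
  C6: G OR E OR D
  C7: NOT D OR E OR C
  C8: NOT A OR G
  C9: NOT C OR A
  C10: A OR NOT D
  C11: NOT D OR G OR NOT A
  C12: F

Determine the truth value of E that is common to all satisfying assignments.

True

Suppose E = false.
The clause (D) is unit, so D = true.
The clause (NOT F) is unit, so F = false.
That conflicts with the unit clause (F).
So every satisfying assignment has E = True.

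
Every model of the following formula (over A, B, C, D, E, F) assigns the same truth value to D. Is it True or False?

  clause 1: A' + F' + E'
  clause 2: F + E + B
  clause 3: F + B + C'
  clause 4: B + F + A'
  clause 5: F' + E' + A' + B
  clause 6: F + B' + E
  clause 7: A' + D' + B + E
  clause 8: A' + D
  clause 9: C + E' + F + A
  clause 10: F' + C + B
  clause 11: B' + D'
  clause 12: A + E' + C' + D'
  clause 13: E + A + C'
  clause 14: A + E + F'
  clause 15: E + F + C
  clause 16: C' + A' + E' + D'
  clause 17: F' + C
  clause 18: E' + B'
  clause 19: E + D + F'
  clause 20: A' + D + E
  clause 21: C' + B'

Suppose D = 1.
(B') alone gives B = 0.
Case F = 1:
(C) alone gives C = 1.
Case A = 0:
(E') alone gives E = 0.
Now (E) is unsatisfied and unit — conflict.
Undo A and try A = 1.
(E') alone gives E = 0.
Now (E) is unsatisfied and unit — conflict.
Either choice for A ends in contradiction.
Undo F and try F = 0.
(E) alone gives E = 1.
(C') alone gives C = 0.
(A') alone gives A = 0.
Now (A) is unsatisfied and unit — conflict.
Either choice for F ends in contradiction.
So every satisfying assignment has D = False.

False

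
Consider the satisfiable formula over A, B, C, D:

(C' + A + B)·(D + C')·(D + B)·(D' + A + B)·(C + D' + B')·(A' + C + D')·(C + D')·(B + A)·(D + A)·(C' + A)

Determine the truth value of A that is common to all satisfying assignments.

True

Suppose A = 0.
The clause (B) is unit, so B = 1.
The clause (D) is unit, so D = 1.
The clause (C) is unit, so C = 1.
That conflicts with the unit clause (C').
So every satisfying assignment has A = True.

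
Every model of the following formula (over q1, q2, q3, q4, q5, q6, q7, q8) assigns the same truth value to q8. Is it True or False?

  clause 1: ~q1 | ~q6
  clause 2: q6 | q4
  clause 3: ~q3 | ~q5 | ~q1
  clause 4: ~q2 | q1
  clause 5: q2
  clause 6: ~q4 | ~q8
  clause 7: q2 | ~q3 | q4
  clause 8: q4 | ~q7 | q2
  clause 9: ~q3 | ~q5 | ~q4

Suppose q8 = 1.
(q2) alone gives q2 = 1.
(q1) alone gives q1 = 1.
(~q6) alone gives q6 = 0.
(q4) alone gives q4 = 1.
But (~q4) is also a unit clause — contradiction.
So every satisfying assignment has q8 = False.

False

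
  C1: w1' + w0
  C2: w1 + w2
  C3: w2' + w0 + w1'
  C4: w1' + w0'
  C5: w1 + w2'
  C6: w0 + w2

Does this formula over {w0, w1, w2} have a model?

Unsatisfiable

Suppose w1 = 0.
Unit clause (w2) forces w2 = 1.
Now (w2') is unsatisfied and unit — conflict.
Backtrack on w1: now try w1 = 1.
Unit clause (w0) forces w0 = 1.
Now (w0') is unsatisfied and unit — conflict.
Neither w1 = 1 nor w1 = 0 works.
No assignment satisfies every clause.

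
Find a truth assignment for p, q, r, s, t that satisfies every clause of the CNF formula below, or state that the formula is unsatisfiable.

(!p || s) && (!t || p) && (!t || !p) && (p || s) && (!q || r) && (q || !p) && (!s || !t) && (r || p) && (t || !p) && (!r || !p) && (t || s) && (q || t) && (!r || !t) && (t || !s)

UNSATISFIABLE

Branch on p: set p = false.
(!t) alone gives t = false.
(s) alone gives s = true.
That conflicts with the unit clause (!s).
Backtrack on p: now try p = true.
(s) alone gives s = true.
(!t) alone gives t = false.
That conflicts with the unit clause (t).
Both values of p lead to a conflict.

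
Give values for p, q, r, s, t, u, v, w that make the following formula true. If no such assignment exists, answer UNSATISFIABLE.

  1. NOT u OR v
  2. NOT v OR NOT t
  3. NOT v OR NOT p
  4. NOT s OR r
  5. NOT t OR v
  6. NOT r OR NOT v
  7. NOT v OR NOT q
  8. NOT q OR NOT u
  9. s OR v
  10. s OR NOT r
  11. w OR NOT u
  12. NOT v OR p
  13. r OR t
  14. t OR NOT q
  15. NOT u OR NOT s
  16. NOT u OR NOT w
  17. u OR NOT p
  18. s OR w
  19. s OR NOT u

p ↦ false; q ↦ false; r ↦ true; s ↦ true; t ↦ false; u ↦ false; v ↦ false; w ↦ true

Try u = false.
Unit clause (NOT p) forces p = false.
Unit clause (NOT v) forces v = false.
Unit clause (NOT t) forces t = false.
Unit clause (s) forces s = true.
Unit clause (r) forces r = true.
Unit clause (NOT q) forces q = false.
No clause remains; w is free.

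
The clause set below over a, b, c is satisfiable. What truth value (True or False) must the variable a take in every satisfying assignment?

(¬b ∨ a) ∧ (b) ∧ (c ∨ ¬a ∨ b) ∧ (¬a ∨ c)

Suppose a = False.
The clause (¬b) is unit, so b = False.
That conflicts with the unit clause (b).
So every satisfying assignment has a = True.

True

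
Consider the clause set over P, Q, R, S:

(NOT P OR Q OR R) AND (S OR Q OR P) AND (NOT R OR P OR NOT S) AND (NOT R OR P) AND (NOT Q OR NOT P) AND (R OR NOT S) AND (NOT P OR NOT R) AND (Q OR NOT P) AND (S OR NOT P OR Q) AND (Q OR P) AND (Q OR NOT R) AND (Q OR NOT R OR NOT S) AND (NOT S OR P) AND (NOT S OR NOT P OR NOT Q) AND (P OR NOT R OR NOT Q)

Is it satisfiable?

Branch on R: set R = false.
(NOT S) alone gives S = false.
Branch on P: set P = false.
(Q) alone gives Q = true.
All clauses are satisfied.
A satisfying assignment: P: false,  Q: true,  R: false,  S: false.

Yes, satisfiable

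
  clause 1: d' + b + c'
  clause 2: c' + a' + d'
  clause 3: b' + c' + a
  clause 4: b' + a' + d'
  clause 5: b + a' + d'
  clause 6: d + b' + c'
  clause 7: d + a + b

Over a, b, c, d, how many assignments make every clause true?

There are 2^4 = 16 truth assignments over (a, b, c, d).
Split on a. With a = 1, the clauses containing a are satisfied and a' drops from the rest; 3 of the 2^3 = 8 assignments to the other variables satisfy what remains.
With a = 0, by the same count on the reduced clause set, 3 assignments work.
Total: 3 + 3 = 6.

6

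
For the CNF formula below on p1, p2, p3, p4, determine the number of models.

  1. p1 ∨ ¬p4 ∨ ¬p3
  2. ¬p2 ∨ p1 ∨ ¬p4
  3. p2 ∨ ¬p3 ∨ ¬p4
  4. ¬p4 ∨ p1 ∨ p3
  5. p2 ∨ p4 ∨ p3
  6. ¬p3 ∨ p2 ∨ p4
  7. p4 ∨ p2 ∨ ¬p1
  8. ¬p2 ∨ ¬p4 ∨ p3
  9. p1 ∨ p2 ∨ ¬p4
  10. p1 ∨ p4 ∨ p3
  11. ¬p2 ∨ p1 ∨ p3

There are 2^4 = 16 truth assignments over (p1, p2, p3, p4).
Check each against the 11 clauses (columns in the order p1, p2, p3, p4):
  F F F F  ✗ fails (p2 ∨ p4 ∨ p3)
  F F F T  ✗ fails (¬p4 ∨ p1 ∨ p3)
  F F T F  ✗ fails (¬p3 ∨ p2 ∨ p4)
  F F T T  ✗ fails (p1 ∨ ¬p4 ∨ ¬p3)
  F T F F  ✗ fails (p1 ∨ p4 ∨ p3)
  F T F T  ✗ fails (¬p2 ∨ p1 ∨ ¬p4)
  F T T F  ✓ satisfies all
  F T T T  ✗ fails (p1 ∨ ¬p4 ∨ ¬p3)
  T F F F  ✗ fails (p2 ∨ p4 ∨ p3)
  T F F T  ✓ satisfies all
  T F T F  ✗ fails (¬p3 ∨ p2 ∨ p4)
  T F T T  ✗ fails (p2 ∨ ¬p3 ∨ ¬p4)
  T T F F  ✓ satisfies all
  T T F T  ✗ fails (¬p2 ∨ ¬p4 ∨ p3)
  T T T F  ✓ satisfies all
  T T T T  ✓ satisfies all
5 of the 16 rows are models.

5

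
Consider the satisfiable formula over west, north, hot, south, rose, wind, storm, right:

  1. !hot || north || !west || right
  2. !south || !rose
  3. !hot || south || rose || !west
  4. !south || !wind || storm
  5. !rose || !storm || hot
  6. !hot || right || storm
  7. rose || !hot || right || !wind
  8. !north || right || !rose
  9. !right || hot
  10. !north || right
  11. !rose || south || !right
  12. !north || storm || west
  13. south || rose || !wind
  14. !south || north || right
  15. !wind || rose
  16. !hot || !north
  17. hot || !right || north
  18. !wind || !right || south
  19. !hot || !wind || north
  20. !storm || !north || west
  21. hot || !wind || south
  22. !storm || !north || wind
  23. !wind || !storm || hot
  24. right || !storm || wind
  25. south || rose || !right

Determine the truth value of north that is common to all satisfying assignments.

False

Suppose north = true.
The clause (right) is unit, so right = true.
The clause (hot) is unit, so hot = true.
That conflicts with the unit clause (!hot).
So every satisfying assignment has north = False.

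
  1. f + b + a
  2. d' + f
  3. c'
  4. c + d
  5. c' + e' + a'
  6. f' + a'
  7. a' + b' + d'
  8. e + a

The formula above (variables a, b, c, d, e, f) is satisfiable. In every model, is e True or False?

True

Suppose e = 0.
The clause (c') is unit, so c = 0.
The clause (d) is unit, so d = 1.
The clause (f) is unit, so f = 1.
The clause (a') is unit, so a = 0.
Now (a) is unsatisfied and unit — conflict.
So every satisfying assignment has e = True.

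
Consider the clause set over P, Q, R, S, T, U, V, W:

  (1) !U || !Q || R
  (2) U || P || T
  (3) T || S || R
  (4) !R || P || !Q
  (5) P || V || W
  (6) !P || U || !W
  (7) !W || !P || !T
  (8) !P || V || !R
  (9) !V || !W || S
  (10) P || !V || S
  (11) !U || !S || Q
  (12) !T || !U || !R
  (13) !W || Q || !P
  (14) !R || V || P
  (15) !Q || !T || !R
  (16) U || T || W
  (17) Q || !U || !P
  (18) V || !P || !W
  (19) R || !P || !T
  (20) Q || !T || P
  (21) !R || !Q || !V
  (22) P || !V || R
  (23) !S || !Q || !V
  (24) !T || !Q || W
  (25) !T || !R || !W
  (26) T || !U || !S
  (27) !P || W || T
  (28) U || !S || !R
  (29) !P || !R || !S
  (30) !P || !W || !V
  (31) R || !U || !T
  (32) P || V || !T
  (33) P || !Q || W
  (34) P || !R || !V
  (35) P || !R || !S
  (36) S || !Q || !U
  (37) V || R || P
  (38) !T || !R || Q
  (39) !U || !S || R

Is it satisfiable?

Case U = false:
Case P = true:
From the singleton clause (!W), W = false.
From the singleton clause (T), T = true.
From the singleton clause (R), R = true.
From the singleton clause (V), V = true.
From the singleton clause (!Q), Q = false.
But (Q) is also a unit clause — contradiction.
Backtrack on P: now try P = false.
From the singleton clause (T), T = true.
From the singleton clause (Q), Q = true.
From the singleton clause (!R), R = false.
From the singleton clause (!V), V = false.
But (V) is also a unit clause — contradiction.
Either choice for P ends in contradiction.
Backtrack on U: now try U = true.
Case Q = false:
From the singleton clause (!S), S = false.
From the singleton clause (!P), P = false.
From the singleton clause (!V), V = false.
From the singleton clause (W), W = true.
From the singleton clause (!R), R = false.
But (R) is also a unit clause — contradiction.
Backtrack on Q: now try Q = true.
From the singleton clause (R), R = true.
From the singleton clause (P), P = true.
From the singleton clause (V), V = true.
But (!V) is also a unit clause — contradiction.
Either choice for Q ends in contradiction.
Either choice for U ends in contradiction.
No assignment satisfies every clause.

Unsatisfiable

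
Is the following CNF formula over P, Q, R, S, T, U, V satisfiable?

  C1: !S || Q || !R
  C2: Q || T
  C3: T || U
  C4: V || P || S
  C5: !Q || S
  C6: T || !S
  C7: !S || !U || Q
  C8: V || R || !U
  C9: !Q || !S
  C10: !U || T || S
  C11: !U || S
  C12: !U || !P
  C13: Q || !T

No

Case Q = true:
(S) alone gives S = true.
Now (!S) is unsatisfied and unit — conflict.
So Q must be the other value — set Q = false.
(T) alone gives T = true.
Now (!T) is unsatisfied and unit — conflict.
Neither Q = true nor Q = false works.
No assignment satisfies every clause.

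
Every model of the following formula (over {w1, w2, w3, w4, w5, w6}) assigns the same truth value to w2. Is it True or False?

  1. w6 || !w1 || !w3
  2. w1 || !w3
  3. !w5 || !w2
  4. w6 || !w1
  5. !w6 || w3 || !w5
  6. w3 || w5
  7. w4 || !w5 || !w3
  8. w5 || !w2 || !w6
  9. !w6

False

Suppose w2 = true.
Unit clause (!w5) forces w5 = false.
Unit clause (w3) forces w3 = true.
Unit clause (w1) forces w1 = true.
Unit clause (w6) forces w6 = true.
That conflicts with the unit clause (!w6).
So every satisfying assignment has w2 = False.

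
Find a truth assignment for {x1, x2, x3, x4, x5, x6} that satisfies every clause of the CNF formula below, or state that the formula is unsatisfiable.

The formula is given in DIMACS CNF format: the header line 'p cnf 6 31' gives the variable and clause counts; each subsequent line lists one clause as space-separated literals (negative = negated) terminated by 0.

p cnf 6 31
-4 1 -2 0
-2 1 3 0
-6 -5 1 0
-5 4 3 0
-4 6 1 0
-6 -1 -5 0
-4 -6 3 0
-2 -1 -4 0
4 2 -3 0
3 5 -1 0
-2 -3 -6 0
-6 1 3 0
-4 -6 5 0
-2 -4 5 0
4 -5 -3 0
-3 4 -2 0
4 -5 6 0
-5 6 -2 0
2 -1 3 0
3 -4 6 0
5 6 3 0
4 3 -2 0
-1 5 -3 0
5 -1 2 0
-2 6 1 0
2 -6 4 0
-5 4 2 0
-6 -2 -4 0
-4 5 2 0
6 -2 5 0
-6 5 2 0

Try x4 = True.
Try x1 = True.
From the singleton clause (¬x2), x2 = False.
From the singleton clause (x3), x3 = True.
From the singleton clause (x5), x5 = True.
From the singleton clause (¬x6), x6 = False.
All clauses are satisfied.

x1 ↦ True; x2 ↦ False; x3 ↦ True; x4 ↦ True; x5 ↦ True; x6 ↦ False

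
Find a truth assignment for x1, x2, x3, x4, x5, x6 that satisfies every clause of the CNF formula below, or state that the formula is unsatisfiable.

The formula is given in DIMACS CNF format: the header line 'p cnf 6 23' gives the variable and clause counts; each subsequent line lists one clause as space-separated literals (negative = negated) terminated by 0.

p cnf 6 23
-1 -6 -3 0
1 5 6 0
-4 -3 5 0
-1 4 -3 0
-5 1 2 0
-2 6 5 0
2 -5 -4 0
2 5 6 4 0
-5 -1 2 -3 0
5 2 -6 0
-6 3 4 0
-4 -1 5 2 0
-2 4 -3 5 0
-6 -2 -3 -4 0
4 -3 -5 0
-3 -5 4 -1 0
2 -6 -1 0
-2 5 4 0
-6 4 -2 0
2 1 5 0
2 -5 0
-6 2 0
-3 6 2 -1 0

x1=False,  x2=True,  x3=True,  x4=True,  x5=True,  x6=False

Suppose x2 = True.
Suppose x6 = False.
The clause (x5) is unit, so x5 = True.
Suppose x4 = True.
All clauses hold; x1, x3 can take either value.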